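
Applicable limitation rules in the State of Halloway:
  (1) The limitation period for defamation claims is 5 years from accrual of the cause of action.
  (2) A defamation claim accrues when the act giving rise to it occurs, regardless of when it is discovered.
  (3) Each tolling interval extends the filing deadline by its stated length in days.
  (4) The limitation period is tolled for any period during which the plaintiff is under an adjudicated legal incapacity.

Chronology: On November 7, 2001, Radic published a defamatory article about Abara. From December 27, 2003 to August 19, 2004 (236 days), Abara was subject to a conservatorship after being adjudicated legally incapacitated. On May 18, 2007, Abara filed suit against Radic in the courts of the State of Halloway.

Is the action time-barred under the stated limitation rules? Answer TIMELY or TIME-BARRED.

The cause of action accrued on November 7, 2001, the date of the act.
Adding the 5 years base period to November 7, 2001 gives a deadline of November 7, 2006, before any tolling.
Because the plaintiff's legal incapacity ran from December 27, 2003 to August 19, 2004, the deadline is extended by 236 days to July 1, 2007.
Filing on May 18, 2007 beat the July 1, 2007 deadline — the action is timely.

TIMELY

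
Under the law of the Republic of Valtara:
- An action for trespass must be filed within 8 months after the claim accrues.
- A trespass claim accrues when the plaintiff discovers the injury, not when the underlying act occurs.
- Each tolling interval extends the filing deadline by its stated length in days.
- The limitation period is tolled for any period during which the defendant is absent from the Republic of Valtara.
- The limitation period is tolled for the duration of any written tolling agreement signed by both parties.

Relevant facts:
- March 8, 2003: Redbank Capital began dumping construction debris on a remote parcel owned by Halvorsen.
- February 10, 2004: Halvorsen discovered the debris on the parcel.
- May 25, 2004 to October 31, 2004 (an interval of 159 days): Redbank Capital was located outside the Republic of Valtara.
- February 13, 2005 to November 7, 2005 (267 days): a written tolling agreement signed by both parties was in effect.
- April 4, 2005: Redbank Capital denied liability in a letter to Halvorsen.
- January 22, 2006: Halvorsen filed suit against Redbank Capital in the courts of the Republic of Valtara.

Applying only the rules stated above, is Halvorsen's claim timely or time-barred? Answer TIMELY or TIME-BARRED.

Under the discovery rule, the claim accrued on February 10, 2004, when Halvorsen discovered the injury — not on the March 8, 2003 date of the underlying act.
Adding the 8 months base period to February 10, 2004 gives a deadline of October 10, 2004, before any tolling.
The period was tolled for 159 days by the defendant's absence from the jurisdiction (May 25, 2004 to October 31, 2004), pushing the deadline to March 18, 2005.
Because the written tolling agreement ran from February 13, 2005 to November 7, 2005, the deadline is extended by 267 days to December 10, 2005.
None of the other events listed affects the running of the period under the stated rules.
Halvorsen filed on January 22, 2006, after the December 10, 2005 deadline, so the action is time-barred.

TIME-BARRED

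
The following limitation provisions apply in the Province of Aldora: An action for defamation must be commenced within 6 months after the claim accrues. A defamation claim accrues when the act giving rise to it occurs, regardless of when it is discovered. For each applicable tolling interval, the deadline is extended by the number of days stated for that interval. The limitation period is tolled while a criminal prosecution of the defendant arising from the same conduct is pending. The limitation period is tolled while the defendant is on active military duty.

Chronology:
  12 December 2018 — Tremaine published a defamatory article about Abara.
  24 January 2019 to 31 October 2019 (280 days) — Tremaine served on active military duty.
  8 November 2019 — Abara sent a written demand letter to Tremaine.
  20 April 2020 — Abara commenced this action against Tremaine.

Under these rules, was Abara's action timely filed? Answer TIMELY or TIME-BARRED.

TIME-BARRED

The claim accrued on 12 December 2018, when the wrongful act occurred.
6 months from 12 December 2018 is 12 June 2019.
The defendant's active military service from 24 January 2019 to 31 October 2019 tolled the period for 280 days, extending the deadline to 18 March 2020.
None of the other events listed affects the running of the period under the stated rules.
Filing on 20 April 2020 missed the 18 March 2020 deadline — the action is time-barred.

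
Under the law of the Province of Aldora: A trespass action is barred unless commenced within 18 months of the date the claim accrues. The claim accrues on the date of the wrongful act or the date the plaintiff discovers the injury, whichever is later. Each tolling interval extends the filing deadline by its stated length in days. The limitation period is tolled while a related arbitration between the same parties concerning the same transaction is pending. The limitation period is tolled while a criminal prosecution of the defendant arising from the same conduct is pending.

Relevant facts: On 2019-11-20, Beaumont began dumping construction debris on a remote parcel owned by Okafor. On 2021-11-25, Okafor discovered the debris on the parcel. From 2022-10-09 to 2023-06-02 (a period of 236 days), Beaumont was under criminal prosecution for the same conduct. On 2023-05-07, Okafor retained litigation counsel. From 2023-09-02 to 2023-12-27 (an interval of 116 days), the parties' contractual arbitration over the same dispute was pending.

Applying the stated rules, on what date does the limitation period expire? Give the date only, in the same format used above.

Taking the later of the act (2019-11-20) and discovery (2021-11-25), the claim accrued on 2021-11-25.
18 months from 2021-11-25 is 2023-05-25.
Because the pending criminal prosecution ran from 2022-10-09 to 2023-06-02, the deadline is extended by 236 days to 2024-01-16.
Because the pending related arbitration ran from 2023-09-02 to 2023-12-27, the deadline is extended by 116 days to 2024-05-11.
Nothing else in the chronology tolls or restarts the period.

2024-05-11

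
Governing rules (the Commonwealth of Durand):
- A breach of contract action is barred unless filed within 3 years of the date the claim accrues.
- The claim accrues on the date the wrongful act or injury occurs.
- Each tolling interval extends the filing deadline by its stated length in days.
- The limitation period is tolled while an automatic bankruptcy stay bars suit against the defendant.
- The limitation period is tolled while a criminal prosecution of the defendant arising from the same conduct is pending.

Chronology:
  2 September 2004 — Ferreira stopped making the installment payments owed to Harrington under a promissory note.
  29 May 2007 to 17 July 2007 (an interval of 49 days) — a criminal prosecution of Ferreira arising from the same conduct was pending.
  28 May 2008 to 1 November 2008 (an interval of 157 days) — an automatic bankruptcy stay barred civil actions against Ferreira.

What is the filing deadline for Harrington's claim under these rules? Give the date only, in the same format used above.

The claim accrued on 2 September 2004, the date of the act.
3 years from 2 September 2004 is 2 September 2007.
The period was tolled for 49 days by the pending criminal prosecution (29 May 2007 to 17 July 2007), pushing the deadline to 21 October 2007.
The automatic bankruptcy stay starting 28 May 2008 came too late — the period had run on 21 October 2007 — and so does not extend the deadline.

21 October 2007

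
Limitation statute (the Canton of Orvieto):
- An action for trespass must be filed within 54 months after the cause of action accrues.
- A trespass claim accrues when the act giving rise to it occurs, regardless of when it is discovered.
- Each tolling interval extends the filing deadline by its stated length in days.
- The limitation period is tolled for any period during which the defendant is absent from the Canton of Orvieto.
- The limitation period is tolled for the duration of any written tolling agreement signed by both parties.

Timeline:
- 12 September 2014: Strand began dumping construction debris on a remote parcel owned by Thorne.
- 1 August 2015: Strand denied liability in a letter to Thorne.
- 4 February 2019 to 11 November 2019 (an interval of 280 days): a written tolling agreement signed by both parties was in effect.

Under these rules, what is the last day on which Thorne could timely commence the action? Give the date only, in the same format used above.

The limitation period began to run on 12 September 2014.
The untolled deadline — 54 months after 12 September 2014 — is 12 March 2019.
The written tolling agreement from 4 February 2019 to 11 November 2019 tolled the period for 280 days, extending the deadline to 17 December 2019.
None of the other events listed affects the running of the period under the stated rules.

17 December 2019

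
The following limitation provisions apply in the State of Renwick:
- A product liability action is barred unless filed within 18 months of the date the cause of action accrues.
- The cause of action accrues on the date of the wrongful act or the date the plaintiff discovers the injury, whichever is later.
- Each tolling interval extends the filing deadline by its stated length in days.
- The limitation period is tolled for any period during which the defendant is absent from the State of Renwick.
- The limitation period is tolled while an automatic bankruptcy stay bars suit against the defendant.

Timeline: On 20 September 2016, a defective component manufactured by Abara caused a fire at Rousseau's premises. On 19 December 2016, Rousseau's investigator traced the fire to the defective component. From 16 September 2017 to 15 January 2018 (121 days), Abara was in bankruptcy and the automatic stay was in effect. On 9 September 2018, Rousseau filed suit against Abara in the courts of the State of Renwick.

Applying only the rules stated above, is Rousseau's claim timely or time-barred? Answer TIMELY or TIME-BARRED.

TIMELY

Because discovery on 19 December 2016 post-dates the 20 September 2016 act, accrual under the later-of rule falls on 19 December 2016.
The untolled deadline — 18 months after 19 December 2016 — is 19 June 2018.
The period was tolled for 121 days by the automatic bankruptcy stay (16 September 2017 to 15 January 2018), pushing the deadline to 18 October 2018.
The 9 September 2018 filing precedes the 18 October 2018 deadline; the claim is timely.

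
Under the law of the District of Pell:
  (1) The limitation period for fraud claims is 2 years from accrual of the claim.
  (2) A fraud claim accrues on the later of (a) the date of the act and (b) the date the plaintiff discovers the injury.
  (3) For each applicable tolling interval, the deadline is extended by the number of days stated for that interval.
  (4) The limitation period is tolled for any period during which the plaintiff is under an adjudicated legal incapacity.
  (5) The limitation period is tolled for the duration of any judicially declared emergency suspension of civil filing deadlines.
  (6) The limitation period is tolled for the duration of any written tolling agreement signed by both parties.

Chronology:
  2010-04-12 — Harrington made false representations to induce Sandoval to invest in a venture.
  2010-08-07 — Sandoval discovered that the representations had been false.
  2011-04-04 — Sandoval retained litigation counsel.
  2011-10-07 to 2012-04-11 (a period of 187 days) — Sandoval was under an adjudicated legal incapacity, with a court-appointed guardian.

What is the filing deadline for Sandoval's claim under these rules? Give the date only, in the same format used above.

Because discovery on 2010-08-07 post-dates the 2010-04-12 act, accrual under the later-of rule falls on 2010-08-07.
Adding the 2 years base period to 2010-08-07 gives a deadline of 2012-08-07, before any tolling.
Because the plaintiff's legal incapacity ran from 2011-10-07 to 2012-04-11, the deadline is extended by 187 days to 2013-02-10.
None of the other events listed affects the running of the period under the stated rules.

2013-02-10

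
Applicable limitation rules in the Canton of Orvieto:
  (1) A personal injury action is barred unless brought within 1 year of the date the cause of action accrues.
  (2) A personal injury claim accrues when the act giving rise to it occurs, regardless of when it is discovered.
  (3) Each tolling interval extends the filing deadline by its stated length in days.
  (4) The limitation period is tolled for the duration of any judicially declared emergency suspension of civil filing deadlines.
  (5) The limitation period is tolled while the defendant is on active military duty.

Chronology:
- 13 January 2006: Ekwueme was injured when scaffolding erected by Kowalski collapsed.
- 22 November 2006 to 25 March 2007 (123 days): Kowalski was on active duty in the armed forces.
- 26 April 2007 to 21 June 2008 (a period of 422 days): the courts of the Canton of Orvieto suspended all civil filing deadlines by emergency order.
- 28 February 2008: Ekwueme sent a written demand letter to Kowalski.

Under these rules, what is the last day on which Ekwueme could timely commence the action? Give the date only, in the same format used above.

The limitation period began to run on 13 January 2006.
1 year from 13 January 2006 is 13 January 2007.
The period was tolled for 123 days by the defendant's active military service (22 November 2006 to 25 March 2007), pushing the deadline to 16 May 2007.
The period was tolled for 422 days by the emergency suspension of filing deadlines (26 April 2007 to 21 June 2008), pushing the deadline to 11 July 2008.
Nothing else in the chronology tolls or restarts the period.

11 July 2008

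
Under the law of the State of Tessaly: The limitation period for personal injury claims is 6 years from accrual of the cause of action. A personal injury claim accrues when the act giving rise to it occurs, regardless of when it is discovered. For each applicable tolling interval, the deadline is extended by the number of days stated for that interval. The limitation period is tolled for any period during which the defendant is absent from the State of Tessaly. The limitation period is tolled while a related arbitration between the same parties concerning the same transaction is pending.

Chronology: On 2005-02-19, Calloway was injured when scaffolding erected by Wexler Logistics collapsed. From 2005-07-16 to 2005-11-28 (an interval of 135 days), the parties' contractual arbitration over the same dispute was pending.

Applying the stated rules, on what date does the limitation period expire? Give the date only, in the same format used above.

2011-07-04

The claim accrued on 2005-02-19, when the wrongful act occurred.
6 years from 2005-02-19 is 2011-02-19.
Because the pending related arbitration ran from 2005-07-16 to 2005-11-28, the deadline is extended by 135 days to 2011-07-04.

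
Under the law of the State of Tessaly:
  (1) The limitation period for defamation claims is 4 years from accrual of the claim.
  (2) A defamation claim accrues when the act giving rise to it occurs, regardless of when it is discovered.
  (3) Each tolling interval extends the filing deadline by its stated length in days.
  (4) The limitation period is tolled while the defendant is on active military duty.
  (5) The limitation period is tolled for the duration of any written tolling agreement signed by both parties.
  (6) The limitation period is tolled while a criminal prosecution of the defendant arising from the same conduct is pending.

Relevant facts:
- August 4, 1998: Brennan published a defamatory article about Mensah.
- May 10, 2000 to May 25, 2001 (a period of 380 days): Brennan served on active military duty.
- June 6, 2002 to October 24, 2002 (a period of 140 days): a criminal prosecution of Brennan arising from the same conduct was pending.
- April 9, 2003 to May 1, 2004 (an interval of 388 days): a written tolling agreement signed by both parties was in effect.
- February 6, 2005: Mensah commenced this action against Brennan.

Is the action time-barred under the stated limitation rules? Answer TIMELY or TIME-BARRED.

TIME-BARRED

The claim accrued on August 4, 1998, the date of the act.
4 years from August 4, 1998 is August 4, 2002.
Because the defendant's active military service ran from May 10, 2000 to May 25, 2001, the deadline is extended by 380 days to August 19, 2003.
The period was tolled for 140 days by the pending criminal prosecution (June 6, 2002 to October 24, 2002), pushing the deadline to January 6, 2004.
Because the written tolling agreement ran from April 9, 2003 to May 1, 2004, the deadline is extended by 388 days to January 28, 2005.
Filing on February 6, 2005 missed the January 28, 2005 deadline — the action is time-barred.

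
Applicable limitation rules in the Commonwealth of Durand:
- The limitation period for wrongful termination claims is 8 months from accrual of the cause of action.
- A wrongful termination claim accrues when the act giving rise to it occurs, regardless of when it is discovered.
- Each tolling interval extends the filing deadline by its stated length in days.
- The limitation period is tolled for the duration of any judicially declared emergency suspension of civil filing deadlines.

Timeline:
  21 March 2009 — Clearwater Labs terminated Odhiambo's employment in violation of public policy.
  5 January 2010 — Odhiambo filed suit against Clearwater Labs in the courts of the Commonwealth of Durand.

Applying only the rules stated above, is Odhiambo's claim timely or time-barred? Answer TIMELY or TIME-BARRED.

TIME-BARRED

The cause of action accrued on 21 March 2009, the date of the act.
Adding the 8 months base period to 21 March 2009 gives a deadline of 21 November 2009, before any tolling.
Filing on 5 January 2010 missed the 21 November 2009 deadline — the action is time-barred.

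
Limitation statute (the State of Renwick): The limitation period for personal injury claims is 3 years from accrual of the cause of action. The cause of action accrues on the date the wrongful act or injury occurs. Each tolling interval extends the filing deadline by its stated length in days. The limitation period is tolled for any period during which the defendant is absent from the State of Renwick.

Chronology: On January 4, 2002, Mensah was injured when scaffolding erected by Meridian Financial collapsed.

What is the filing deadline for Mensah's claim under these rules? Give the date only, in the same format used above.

January 4, 2005

The limitation period began to run on January 4, 2002.
3 years from January 4, 2002 is January 4, 2005.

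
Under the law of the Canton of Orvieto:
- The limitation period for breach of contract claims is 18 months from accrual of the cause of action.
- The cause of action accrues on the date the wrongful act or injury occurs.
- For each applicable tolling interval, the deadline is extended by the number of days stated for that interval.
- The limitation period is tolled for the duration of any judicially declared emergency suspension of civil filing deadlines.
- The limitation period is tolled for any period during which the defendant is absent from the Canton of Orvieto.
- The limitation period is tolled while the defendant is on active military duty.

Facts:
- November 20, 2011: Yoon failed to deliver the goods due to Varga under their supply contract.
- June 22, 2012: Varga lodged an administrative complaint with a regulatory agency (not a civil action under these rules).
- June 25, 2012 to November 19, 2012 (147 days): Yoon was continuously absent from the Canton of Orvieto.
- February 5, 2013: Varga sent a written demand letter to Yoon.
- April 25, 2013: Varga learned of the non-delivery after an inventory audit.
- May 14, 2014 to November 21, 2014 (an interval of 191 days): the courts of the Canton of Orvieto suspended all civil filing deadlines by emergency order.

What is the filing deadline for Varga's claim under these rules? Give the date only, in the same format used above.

October 14, 2013

The claim accrued on November 20, 2011, when the wrongful act occurred; under the stated occurrence rule the April 25, 2013 discovery does not delay accrual.
Adding the 18 months base period to November 20, 2011 gives a deadline of May 20, 2013, before any tolling.
Because the defendant's absence from the jurisdiction ran from June 25, 2012 to November 19, 2012, the deadline is extended by 147 days to October 14, 2013.
By the time the emergency suspension of filing deadlines began on May 14, 2014, the limitation period had already expired on October 14, 2013; that interval cannot revive it.
Nothing else in the chronology tolls or restarts the period.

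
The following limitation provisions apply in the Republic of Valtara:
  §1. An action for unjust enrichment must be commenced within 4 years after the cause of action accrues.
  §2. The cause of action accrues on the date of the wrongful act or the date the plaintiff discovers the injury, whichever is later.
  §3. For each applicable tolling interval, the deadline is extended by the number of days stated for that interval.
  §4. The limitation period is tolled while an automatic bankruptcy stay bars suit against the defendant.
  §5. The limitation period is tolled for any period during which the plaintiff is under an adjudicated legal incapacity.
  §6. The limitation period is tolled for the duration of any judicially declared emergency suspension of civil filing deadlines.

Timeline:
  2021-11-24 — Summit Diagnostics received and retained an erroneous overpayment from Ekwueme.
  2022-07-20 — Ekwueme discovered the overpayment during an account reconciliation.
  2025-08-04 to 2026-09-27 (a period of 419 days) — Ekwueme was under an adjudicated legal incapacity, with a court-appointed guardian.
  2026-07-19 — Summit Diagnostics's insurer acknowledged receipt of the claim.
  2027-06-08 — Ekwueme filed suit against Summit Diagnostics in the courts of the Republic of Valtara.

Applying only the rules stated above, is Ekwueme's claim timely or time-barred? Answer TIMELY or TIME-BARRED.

The claim accrued on 2022-07-20 — the later of the 2021-11-24 act and the 2022-07-20 discovery.
Adding the 4 years base period to 2022-07-20 gives a deadline of 2026-07-20, before any tolling.
The plaintiff's legal incapacity from 2025-08-04 to 2026-09-27 tolled the period for 419 days, extending the deadline to 2027-09-12.
The other events in the timeline have no effect on the limitation period under the stated rules.
Ekwueme filed on 2027-06-08, before the 2027-09-12 deadline, so the action is timely.

TIMELY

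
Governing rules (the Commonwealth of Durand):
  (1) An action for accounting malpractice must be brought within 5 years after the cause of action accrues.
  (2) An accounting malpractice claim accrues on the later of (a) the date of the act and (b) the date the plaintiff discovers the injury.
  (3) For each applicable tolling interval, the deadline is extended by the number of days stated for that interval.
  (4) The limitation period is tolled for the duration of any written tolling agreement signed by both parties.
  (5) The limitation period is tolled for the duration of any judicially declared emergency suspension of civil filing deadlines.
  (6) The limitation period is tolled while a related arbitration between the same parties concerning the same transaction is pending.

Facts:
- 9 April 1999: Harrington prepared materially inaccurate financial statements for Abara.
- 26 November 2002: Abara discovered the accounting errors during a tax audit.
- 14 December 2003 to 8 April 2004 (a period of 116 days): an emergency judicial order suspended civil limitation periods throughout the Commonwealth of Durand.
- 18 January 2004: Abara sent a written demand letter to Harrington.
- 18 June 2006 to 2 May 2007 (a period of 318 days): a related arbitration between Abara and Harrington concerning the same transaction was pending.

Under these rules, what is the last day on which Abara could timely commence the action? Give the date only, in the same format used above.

Because discovery on 26 November 2002 post-dates the 9 April 1999 act, accrual under the later-of rule falls on 26 November 2002.
Adding the 5 years base period to 26 November 2002 gives a deadline of 26 November 2007, before any tolling.
Because the emergency suspension of filing deadlines ran from 14 December 2003 to 8 April 2004, the deadline is extended by 116 days to 21 March 2008.
The period was tolled for 318 days by the pending related arbitration (18 June 2006 to 2 May 2007), pushing the deadline to 2 February 2009.
Nothing else in the chronology tolls or restarts the period.

2 February 2009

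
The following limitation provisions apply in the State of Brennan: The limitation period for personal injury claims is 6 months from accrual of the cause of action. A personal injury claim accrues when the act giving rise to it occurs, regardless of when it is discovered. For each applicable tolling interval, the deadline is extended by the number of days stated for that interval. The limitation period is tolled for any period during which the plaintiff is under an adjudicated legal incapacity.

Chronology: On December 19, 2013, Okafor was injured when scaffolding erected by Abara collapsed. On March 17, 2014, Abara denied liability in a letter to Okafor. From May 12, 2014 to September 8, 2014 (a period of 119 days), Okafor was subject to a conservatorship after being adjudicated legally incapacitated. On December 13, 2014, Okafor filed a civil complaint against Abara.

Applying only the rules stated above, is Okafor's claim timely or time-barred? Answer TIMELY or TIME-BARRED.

The limitation period began to run on December 19, 2013.
6 months from December 19, 2013 is June 19, 2014.
Because the plaintiff's legal incapacity ran from May 12, 2014 to September 8, 2014, the deadline is extended by 119 days to October 16, 2014.
None of the other events listed affects the running of the period under the stated rules.
The December 13, 2014 filing falls after the October 16, 2014 deadline; the claim is time-barred.

TIME-BARRED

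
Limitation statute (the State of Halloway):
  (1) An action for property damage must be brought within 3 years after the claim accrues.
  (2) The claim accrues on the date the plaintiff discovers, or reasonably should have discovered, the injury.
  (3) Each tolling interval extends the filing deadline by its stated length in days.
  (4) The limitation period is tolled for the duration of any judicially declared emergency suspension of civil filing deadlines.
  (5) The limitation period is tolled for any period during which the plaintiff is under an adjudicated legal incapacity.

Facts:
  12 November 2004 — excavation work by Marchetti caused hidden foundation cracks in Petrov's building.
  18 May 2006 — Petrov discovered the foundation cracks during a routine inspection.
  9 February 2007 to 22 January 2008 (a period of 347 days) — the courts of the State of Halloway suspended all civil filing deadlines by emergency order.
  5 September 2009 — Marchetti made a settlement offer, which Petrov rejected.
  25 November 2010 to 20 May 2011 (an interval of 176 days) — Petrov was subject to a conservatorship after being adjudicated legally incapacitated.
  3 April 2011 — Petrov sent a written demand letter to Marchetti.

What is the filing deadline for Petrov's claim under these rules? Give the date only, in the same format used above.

30 April 2010

Under the discovery rule, the claim accrued on 18 May 2006, when Petrov discovered the injury — not on the 12 November 2004 date of the underlying act.
Adding the 3 years base period to 18 May 2006 gives a deadline of 18 May 2009, before any tolling.
The period was tolled for 347 days by the emergency suspension of filing deadlines (9 February 2007 to 22 January 2008), pushing the deadline to 30 April 2010.
By the time the plaintiff's legal incapacity began on 25 November 2010, the limitation period had already expired on 30 April 2010; that interval cannot revive it.
The other events in the timeline have no effect on the limitation period under the stated rules.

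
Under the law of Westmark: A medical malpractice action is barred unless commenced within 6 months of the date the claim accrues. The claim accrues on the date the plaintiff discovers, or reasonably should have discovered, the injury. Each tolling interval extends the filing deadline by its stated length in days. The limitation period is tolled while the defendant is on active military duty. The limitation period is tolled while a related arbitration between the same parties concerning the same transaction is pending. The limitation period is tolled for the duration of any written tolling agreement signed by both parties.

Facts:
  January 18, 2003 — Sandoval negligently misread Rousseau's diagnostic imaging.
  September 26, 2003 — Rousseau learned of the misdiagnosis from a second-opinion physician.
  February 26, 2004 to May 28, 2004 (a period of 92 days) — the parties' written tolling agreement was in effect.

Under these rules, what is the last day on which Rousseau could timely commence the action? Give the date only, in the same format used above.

June 26, 2004

Under the discovery rule, the claim accrued on September 26, 2003, when Rousseau discovered the injury — not on the January 18, 2003 date of the underlying act.
6 months from September 26, 2003 is March 26, 2004.
The period was tolled for 92 days by the written tolling agreement (February 26, 2004 to May 28, 2004), pushing the deadline to June 26, 2004.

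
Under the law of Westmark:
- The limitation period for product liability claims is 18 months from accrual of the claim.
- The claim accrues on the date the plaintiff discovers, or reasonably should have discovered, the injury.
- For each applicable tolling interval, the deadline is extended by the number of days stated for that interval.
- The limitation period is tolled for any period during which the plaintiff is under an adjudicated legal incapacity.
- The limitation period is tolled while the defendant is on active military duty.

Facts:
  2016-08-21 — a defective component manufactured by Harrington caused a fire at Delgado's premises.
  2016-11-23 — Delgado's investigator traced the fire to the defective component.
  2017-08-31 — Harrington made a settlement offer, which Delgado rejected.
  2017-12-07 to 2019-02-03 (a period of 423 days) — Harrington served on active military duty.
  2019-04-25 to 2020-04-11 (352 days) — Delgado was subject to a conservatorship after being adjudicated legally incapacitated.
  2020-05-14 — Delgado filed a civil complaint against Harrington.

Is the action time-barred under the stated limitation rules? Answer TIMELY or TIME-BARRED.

The claim did not accrue until Delgado discovered the injury on 2016-11-23; the 2016-08-21 act date does not start the clock under the stated rule.
18 months from 2016-11-23 is 2018-05-23.
The defendant's active military service from 2017-12-07 to 2019-02-03 tolled the period for 423 days, extending the deadline to 2019-07-20.
The period was tolled for 352 days by the plaintiff's legal incapacity (2019-04-25 to 2020-04-11), pushing the deadline to 2020-07-06.
Nothing else in the chronology tolls or restarts the period.
Filing on 2020-05-14 beat the 2020-07-06 deadline — the action is timely.

TIMELY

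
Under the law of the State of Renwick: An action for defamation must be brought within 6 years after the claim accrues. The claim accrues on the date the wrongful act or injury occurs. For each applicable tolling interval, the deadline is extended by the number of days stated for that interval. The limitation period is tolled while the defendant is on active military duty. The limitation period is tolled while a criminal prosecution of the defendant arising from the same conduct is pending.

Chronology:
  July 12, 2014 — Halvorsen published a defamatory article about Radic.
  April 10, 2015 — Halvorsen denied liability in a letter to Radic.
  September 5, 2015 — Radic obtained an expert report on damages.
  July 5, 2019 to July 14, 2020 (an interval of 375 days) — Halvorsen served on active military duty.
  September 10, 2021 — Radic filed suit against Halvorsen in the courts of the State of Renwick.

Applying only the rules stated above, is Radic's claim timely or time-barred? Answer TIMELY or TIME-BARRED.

The claim accrued on July 12, 2014, when the wrongful act occurred.
Adding the 6 years base period to July 12, 2014 gives a deadline of July 12, 2020, before any tolling.
The period was tolled for 375 days by the defendant's active military service (July 5, 2019 to July 14, 2020), pushing the deadline to July 22, 2021.
Nothing else in the chronology tolls or restarts the period.
Radic filed on September 10, 2021, after the July 22, 2021 deadline, so the action is time-barred.

TIME-BARRED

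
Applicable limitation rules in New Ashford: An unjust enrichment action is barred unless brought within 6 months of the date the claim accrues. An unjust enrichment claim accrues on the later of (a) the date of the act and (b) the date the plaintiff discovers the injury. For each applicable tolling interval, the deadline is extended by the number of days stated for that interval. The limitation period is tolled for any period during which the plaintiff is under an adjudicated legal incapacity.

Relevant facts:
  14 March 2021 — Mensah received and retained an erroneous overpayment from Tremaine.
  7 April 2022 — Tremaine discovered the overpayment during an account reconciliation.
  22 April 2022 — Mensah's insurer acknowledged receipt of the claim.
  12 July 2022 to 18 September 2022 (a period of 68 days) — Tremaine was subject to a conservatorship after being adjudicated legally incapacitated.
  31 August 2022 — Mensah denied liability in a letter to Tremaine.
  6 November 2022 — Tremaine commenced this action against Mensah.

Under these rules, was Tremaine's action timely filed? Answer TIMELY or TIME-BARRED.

TIMELY

Because discovery on 7 April 2022 post-dates the 14 March 2021 act, accrual under the later-of rule falls on 7 April 2022.
Adding the 6 months base period to 7 April 2022 gives a deadline of 7 October 2022, before any tolling.
The plaintiff's legal incapacity from 12 July 2022 to 18 September 2022 tolled the period for 68 days, extending the deadline to 14 December 2022.
The other events in the timeline have no effect on the limitation period under the stated rules.
Tremaine filed on 6 November 2022, before the 14 December 2022 deadline, so the action is timely.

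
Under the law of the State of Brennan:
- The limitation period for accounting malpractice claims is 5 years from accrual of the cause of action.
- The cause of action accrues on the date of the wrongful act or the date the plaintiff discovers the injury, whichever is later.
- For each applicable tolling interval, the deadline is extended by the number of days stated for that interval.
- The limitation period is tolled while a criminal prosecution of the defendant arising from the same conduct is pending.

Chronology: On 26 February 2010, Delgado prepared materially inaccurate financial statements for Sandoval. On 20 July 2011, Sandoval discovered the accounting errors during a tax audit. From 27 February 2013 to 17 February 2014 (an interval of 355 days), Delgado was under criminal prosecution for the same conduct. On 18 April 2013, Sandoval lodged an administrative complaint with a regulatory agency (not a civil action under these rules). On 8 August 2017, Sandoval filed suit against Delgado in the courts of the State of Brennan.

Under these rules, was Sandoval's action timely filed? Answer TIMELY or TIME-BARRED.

The claim accrued on 20 July 2011 — the later of the 26 February 2010 act and the 20 July 2011 discovery.
5 years from 20 July 2011 is 20 July 2016.
Because the pending criminal prosecution ran from 27 February 2013 to 17 February 2014, the deadline is extended by 355 days to 10 July 2017.
None of the other events listed affects the running of the period under the stated rules.
Sandoval filed on 8 August 2017, after the 10 July 2017 deadline, so the action is time-barred.

TIME-BARRED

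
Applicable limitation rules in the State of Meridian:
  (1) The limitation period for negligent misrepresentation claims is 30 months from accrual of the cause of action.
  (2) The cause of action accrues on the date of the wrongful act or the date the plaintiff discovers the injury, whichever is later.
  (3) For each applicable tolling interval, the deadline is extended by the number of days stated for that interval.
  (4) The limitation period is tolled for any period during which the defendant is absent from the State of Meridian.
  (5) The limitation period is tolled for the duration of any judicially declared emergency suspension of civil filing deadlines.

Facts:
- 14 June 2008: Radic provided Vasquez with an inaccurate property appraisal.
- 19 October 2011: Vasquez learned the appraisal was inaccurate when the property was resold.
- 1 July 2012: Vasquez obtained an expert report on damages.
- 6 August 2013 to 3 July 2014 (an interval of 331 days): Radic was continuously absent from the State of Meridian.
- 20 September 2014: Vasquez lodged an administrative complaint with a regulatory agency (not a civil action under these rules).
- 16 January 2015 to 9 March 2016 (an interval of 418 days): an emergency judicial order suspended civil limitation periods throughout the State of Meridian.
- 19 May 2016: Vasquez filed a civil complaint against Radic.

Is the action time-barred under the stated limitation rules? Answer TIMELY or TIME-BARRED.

Because discovery on 19 October 2011 post-dates the 14 June 2008 act, accrual under the later-of rule falls on 19 October 2011.
The untolled deadline — 30 months after 19 October 2011 — is 19 April 2014.
The defendant's absence from the jurisdiction from 6 August 2013 to 3 July 2014 tolled the period for 331 days, extending the deadline to 16 March 2015.
The emergency suspension of filing deadlines from 16 January 2015 to 9 March 2016 tolled the period for 418 days, extending the deadline to 7 May 2016.
Nothing else in the chronology tolls or restarts the period.
Filing on 19 May 2016 missed the 7 May 2016 deadline — the action is time-barred.

TIME-BARRED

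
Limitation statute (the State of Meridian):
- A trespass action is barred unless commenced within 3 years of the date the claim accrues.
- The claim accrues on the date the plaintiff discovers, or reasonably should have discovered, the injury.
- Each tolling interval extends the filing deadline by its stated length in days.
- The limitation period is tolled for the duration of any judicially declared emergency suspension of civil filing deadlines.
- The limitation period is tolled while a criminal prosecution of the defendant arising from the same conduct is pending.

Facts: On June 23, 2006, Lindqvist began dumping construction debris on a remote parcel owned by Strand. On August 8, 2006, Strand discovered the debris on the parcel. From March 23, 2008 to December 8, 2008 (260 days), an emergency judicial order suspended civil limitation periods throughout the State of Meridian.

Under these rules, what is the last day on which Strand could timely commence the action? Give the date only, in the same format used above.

April 25, 2010

The claim did not accrue until Strand discovered the injury on August 8, 2006; the June 23, 2006 act date does not start the clock under the stated rule.
3 years from August 8, 2006 is August 8, 2009.
The emergency suspension of filing deadlines from March 23, 2008 to December 8, 2008 tolled the period for 260 days, extending the deadline to April 25, 2010.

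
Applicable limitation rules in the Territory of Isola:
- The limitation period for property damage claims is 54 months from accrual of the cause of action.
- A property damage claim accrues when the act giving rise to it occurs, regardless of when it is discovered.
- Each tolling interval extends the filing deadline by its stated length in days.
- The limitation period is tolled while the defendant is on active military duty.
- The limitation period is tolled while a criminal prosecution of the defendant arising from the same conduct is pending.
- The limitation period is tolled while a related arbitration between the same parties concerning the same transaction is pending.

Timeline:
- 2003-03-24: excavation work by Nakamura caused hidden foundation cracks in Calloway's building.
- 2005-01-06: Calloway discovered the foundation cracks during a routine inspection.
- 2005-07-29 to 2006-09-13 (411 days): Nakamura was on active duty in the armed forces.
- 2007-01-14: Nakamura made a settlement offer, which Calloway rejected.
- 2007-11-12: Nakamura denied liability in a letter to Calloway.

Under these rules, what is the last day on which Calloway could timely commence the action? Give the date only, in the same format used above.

Accrual is governed by the date of the act, so the period began to run on 2003-03-24; the later discovery on 2005-01-06 is irrelevant under the stated rule.
54 months from 2003-03-24 is 2007-09-24.
Because the defendant's active military service ran from 2005-07-29 to 2006-09-13, the deadline is extended by 411 days to 2008-11-08.
The other events in the timeline have no effect on the limitation period under the stated rules.

2008-11-08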